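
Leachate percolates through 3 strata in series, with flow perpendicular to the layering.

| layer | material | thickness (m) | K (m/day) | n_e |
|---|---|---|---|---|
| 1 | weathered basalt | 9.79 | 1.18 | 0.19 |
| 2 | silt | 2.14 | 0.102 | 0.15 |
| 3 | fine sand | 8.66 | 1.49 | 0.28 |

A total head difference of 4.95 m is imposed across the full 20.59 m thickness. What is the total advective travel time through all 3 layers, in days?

With flow normal to the layers, continuity requires the same specific discharge q through every layer.
Σ(b_i/K_i) = 9.79/1.18 + 2.14/0.102 + 8.66/1.49 = 35.09 d.
q = Δh / Σ(b_i/K_i) = 4.95 / 35.09 = 0.1411 m/day.
In each layer the seepage velocity is v_i = q/n_i, so the layer transit time is t_i = b_i·n_i / q:
  layer 1 (weathered basalt): t_1 = 9.79 × 0.19 / 0.1411 = 13.19 d
  layer 2 (silt): t_2 = 2.14 × 0.15 / 0.1411 = 2.275 d
  layer 3 (fine sand): t_3 = 8.66 × 0.28 / 0.1411 = 17.19 d
Total t = Σ t_i = 32.65 days.

32.6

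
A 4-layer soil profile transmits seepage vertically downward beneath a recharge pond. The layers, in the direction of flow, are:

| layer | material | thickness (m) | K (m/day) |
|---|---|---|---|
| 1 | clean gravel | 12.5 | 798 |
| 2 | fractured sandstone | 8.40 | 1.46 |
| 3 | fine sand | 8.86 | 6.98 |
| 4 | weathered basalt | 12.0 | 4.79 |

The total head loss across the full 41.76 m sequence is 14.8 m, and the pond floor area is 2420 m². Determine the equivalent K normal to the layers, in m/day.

Flow is perpendicular to layering, so the layers act in series and the equivalent K is the thickness-weighted harmonic mean.
Total thickness L = 12.5 + 8.40 + 8.86 + 12.0 = 41.76 m.
Σ(b_i/K_i) = 12.5/798 + 8.40/1.46 + 8.86/6.98 + 12.0/4.79 = 9.544 d.
K_eq = L / Σ(b_i/K_i) = 41.76 / 9.544 = 4.376 m/day.

4.38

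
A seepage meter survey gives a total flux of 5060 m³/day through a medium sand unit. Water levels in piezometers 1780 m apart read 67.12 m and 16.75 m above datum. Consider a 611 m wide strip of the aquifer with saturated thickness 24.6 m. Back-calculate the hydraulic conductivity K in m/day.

11.9

Cross-sectional area A = 611 × 24.6 = 15031 m².
Hydraulic gradient i = (67.12 − 16.75) / 1780 = 50.37 / 1780 = 0.02830.
From Q = K·A·i, K = Q / (A·i) = 5060 / (15031 × 0.02830) = 11.90 m/day.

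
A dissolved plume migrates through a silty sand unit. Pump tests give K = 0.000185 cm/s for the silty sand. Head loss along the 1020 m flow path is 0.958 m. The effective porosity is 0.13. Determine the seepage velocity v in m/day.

Convert K: 0.000185 cm/s × 864 = 0.1598 m/day.
Hydraulic gradient i = Δh / L = 0.958 / 1020 = 0.0009392.
Darcy flux q = K · i = 0.1598 × 0.0009392 = 0.0001501 m/day.
Seepage velocity v = q / n_e = 0.0001501 / 0.13 = 0.001155 m/day.

0.00115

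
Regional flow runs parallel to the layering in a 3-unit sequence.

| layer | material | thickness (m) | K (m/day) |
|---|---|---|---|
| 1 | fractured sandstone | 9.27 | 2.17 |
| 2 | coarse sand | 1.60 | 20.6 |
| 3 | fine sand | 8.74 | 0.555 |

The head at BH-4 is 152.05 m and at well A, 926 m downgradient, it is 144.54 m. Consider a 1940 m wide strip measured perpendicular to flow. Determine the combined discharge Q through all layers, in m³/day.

911

Flow is parallel to layering, so each bed carries its own Darcy discharge and the transmissivities add.
Σ(K_i·b_i) = 2.17×9.27 + 20.6×1.60 + 0.555×8.74 = 57.93 m²/day.
Hydraulic gradient i = (152.05 − 144.54) / 926 = 7.51 / 926 = 0.008110.
Q = Σ(K_i·b_i) · W · i = 57.93 × 1940 × 0.008110 = 911.4 m³/day.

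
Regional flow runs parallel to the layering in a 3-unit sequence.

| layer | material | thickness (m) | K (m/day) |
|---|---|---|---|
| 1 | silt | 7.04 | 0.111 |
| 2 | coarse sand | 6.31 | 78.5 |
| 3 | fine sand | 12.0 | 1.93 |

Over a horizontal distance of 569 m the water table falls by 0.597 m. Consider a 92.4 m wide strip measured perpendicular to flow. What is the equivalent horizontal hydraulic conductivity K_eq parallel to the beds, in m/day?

Flow is parallel to layering, so each bed carries its own Darcy discharge and the transmissivities add.
Σ(K_i·b_i) = 0.111×7.04 + 78.5×6.31 + 1.93×12.0 = 519.3 m²/day.
Total thickness b = 25.35 m, so K_eq = Σ(K_i·b_i)/b = 20.48 m/day.

20.5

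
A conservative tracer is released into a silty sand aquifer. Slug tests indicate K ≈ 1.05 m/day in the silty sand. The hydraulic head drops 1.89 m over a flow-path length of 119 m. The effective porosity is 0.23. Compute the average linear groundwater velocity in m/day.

0.0725

Hydraulic gradient i = Δh / L = 1.89 / 119 = 0.01588.
Darcy flux q = K · i = 1.050 × 0.01588 = 0.01668 m/day.
Seepage velocity v = q / n_e = 0.01668 / 0.23 = 0.07251 m/day.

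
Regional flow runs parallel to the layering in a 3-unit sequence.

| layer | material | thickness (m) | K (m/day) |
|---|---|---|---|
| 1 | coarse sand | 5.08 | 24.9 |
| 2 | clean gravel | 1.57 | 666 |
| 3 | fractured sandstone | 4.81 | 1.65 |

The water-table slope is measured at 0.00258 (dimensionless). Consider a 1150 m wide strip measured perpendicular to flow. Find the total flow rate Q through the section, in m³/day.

Flow is parallel to layering, so each bed carries its own Darcy discharge and the transmissivities add.
Σ(K_i·b_i) = 24.9×5.08 + 666×1.57 + 1.65×4.81 = 1180 m²/day.
Hydraulic gradient i = 0.00258.
Q = Σ(K_i·b_i) · W · i = 1180 × 1150 × 0.002580 = 3501 m³/day.

3500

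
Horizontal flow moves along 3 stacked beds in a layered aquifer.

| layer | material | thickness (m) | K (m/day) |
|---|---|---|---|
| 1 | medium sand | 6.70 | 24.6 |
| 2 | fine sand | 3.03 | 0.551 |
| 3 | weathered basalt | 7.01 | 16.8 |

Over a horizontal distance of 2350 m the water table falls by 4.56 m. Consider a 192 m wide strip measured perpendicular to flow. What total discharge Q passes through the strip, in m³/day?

106

Flow is parallel to layering, so each bed carries its own Darcy discharge and the transmissivities add.
Σ(K_i·b_i) = 24.6×6.70 + 0.551×3.03 + 16.8×7.01 = 284.3 m²/day.
Hydraulic gradient i = Δh / L = 4.56 / 2350 = 0.001940.
Q = Σ(K_i·b_i) · W · i = 284.3 × 192 × 0.001940 = 105.9 m³/day.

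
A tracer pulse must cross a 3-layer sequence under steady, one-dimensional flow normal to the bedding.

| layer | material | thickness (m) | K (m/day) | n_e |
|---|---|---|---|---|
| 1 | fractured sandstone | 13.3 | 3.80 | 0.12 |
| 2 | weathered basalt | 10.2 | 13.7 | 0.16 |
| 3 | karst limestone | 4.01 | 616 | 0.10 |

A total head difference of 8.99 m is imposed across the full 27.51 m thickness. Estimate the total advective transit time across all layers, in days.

1.72

With flow normal to the layers, continuity requires the same specific discharge q through every layer.
Σ(b_i/K_i) = 13.3/3.80 + 10.2/13.7 + 4.01/616 = 4.251 d.
q = Δh / Σ(b_i/K_i) = 8.99 / 4.251 = 2.115 m/day.
In each layer the seepage velocity is v_i = q/n_i, so the layer transit time is t_i = b_i·n_i / q:
  layer 1 (fractured sandstone): t_1 = 13.3 × 0.12 / 2.115 = 0.7547 d
  layer 2 (weathered basalt): t_2 = 10.2 × 0.16 / 2.115 = 0.7717 d
  layer 3 (karst limestone): t_3 = 4.01 × 0.10 / 2.115 = 0.1896 d
Total t = Σ t_i = 1.716 days.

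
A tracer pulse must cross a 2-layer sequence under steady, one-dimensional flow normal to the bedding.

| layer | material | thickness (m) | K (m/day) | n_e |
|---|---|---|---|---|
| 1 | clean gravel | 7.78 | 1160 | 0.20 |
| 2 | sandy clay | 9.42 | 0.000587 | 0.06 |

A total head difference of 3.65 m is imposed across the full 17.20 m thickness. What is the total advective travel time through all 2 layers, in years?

25.5

With flow normal to the layers, continuity requires the same specific discharge q through every layer.
Σ(b_i/K_i) = 7.78/1160 + 9.42/0.000587 = 16048 d.
q = Δh / Σ(b_i/K_i) = 3.65 / 16048 = 0.0002274 m/day.
In each layer the seepage velocity is v_i = q/n_i, so the layer transit time is t_i = b_i·n_i / q:
  layer 1 (clean gravel): t_1 = 7.78 × 0.20 / 0.0002274 = 6841 d
  layer 2 (sandy clay): t_2 = 9.42 × 0.06 / 0.0002274 = 2485 d
Total t = Σ t_i = 9326 days = 25.53 years.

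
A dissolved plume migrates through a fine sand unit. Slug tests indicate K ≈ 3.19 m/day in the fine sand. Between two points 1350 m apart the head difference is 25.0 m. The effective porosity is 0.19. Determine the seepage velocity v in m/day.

0.311

Hydraulic gradient i = Δh / L = 25.0 / 1350 = 0.01852.
Darcy flux q = K · i = 3.190 × 0.01852 = 0.05907 m/day.
Seepage velocity v = q / n_e = 0.05907 / 0.19 = 0.3109 m/day.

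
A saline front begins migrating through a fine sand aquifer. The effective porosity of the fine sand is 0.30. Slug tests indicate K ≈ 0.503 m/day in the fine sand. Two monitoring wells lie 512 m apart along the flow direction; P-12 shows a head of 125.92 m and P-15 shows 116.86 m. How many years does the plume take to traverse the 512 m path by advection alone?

Hydraulic gradient i = (125.92 − 116.86) / 512 = 9.06 / 512 = 0.01770.
Darcy flux q = K · i = 0.5030 × 0.01770 = 0.008901 m/day.
Seepage velocity v = q / n_e = 0.008901 / 0.30 = 0.02967 m/day.
Travel time t = L / v = 512 / 0.02967 = 17257 days = 47.25 years.

47.2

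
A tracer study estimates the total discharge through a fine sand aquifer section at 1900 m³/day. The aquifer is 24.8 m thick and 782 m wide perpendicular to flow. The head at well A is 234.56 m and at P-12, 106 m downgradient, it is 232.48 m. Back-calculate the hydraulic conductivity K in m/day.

4.99

Cross-sectional area A = 782 × 24.8 = 19394 m².
Hydraulic gradient i = (234.56 − 232.48) / 106 = 2.08 / 106 = 0.01962.
From Q = K·A·i, K = Q / (A·i) = 1900 / (19394 × 0.01962) = 4.993 m/day.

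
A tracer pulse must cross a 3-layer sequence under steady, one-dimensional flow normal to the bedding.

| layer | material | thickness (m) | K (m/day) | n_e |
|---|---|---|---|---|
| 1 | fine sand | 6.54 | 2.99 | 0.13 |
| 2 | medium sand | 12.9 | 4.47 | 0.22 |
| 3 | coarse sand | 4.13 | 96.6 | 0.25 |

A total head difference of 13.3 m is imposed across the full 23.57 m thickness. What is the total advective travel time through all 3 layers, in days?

1.82

With flow normal to the layers, continuity requires the same specific discharge q through every layer.
Σ(b_i/K_i) = 6.54/2.99 + 12.9/4.47 + 4.13/96.6 = 5.116 d.
q = Δh / Σ(b_i/K_i) = 13.3 / 5.116 = 2.600 m/day.
In each layer the seepage velocity is v_i = q/n_i, so the layer transit time is t_i = b_i·n_i / q:
  layer 1 (fine sand): t_1 = 6.54 × 0.13 / 2.600 = 0.3270 d
  layer 2 (medium sand): t_2 = 12.9 × 0.22 / 2.600 = 1.092 d
  layer 3 (coarse sand): t_3 = 4.13 × 0.25 / 2.600 = 0.3972 d
Total t = Σ t_i = 1.816 days.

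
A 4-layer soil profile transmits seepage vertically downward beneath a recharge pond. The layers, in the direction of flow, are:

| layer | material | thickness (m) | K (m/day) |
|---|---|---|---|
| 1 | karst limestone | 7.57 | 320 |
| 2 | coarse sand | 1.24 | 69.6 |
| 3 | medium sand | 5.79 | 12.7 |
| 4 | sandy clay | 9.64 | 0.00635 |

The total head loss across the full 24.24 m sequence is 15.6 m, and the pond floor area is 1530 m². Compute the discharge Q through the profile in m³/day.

Flow is perpendicular to layering, so the layers act in series and the equivalent K is the thickness-weighted harmonic mean.
Total thickness L = 7.57 + 1.24 + 5.79 + 9.64 = 24.24 m.
Σ(b_i/K_i) = 7.57/320 + 1.24/69.6 + 5.79/12.7 + 9.64/0.00635 = 1519 d.
K_eq = L / Σ(b_i/K_i) = 24.24 / 1519 = 0.01596 m/day.
Q = K_eq · A · (Δh/L) = 0.01596 × 1530 × (15.6/24.24) = 15.72 m³/day.

15.7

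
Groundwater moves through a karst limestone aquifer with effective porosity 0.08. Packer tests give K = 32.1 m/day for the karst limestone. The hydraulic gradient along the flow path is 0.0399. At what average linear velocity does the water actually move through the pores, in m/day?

Hydraulic gradient i = 0.0399.
Darcy flux q = K · i = 32.10 × 0.03990 = 1.281 m/day.
Seepage velocity v = q / n_e = 1.281 / 0.08 = 16.01 m/day.

16.0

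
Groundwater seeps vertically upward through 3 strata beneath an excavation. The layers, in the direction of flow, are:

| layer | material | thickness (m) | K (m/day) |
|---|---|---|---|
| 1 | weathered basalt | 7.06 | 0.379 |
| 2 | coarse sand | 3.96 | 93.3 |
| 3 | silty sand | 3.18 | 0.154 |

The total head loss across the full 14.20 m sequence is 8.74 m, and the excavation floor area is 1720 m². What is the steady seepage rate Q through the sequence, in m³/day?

Flow is perpendicular to layering, so the layers act in series and the equivalent K is the thickness-weighted harmonic mean.
Total thickness L = 7.06 + 3.96 + 3.18 = 14.20 m.
Σ(b_i/K_i) = 7.06/0.379 + 3.96/93.3 + 3.18/0.154 = 39.32 d.
K_eq = L / Σ(b_i/K_i) = 14.20 / 39.32 = 0.3611 m/day.
Q = K_eq · A · (Δh/L) = 0.3611 × 1720 × (8.74/14.20) = 382.3 m³/day.

382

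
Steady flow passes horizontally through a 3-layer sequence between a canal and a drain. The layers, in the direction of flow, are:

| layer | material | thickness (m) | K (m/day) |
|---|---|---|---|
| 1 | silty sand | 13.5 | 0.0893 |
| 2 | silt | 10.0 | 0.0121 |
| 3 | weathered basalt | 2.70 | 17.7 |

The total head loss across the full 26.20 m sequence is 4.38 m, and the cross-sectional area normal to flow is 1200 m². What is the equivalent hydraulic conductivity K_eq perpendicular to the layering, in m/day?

Flow is perpendicular to layering, so the layers act in series and the equivalent K is the thickness-weighted harmonic mean.
Total thickness L = 13.5 + 10.0 + 2.70 = 26.20 m.
Σ(b_i/K_i) = 13.5/0.0893 + 10.0/0.0121 + 2.70/17.7 = 977.8 d.
K_eq = L / Σ(b_i/K_i) = 26.20 / 977.8 = 0.02680 m/day.

0.0268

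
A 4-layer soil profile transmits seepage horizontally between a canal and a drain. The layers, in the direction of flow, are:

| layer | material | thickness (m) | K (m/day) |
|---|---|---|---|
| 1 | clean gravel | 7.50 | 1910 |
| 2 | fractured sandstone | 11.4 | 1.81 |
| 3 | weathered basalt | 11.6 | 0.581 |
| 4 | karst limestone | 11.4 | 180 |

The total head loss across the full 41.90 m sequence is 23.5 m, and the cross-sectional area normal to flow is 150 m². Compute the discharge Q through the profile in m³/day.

Flow is perpendicular to layering, so the layers act in series and the equivalent K is the thickness-weighted harmonic mean.
Total thickness L = 7.50 + 11.4 + 11.6 + 11.4 = 41.90 m.
Σ(b_i/K_i) = 7.50/1910 + 11.4/1.81 + 11.6/0.581 + 11.4/180 = 26.33 d.
K_eq = L / Σ(b_i/K_i) = 41.90 / 26.33 = 1.591 m/day.
Q = K_eq · A · (Δh/L) = 1.591 × 150 × (23.5/41.90) = 133.9 m³/day.

134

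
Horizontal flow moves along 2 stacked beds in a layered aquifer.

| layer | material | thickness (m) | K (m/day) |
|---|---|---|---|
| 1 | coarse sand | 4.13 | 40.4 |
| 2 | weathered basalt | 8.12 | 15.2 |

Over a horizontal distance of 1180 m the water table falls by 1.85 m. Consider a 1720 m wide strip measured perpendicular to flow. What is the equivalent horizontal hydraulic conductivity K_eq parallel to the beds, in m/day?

23.7

Flow is parallel to layering, so each bed carries its own Darcy discharge and the transmissivities add.
Σ(K_i·b_i) = 40.4×4.13 + 15.2×8.12 = 290.3 m²/day.
Total thickness b = 12.25 m, so K_eq = Σ(K_i·b_i)/b = 23.70 m/day.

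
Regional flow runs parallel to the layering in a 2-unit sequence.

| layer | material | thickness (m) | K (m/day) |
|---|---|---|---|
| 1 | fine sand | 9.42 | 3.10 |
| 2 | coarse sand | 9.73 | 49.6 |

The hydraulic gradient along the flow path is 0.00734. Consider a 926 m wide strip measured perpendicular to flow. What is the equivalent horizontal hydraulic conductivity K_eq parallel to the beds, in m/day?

Flow is parallel to layering, so each bed carries its own Darcy discharge and the transmissivities add.
Σ(K_i·b_i) = 3.10×9.42 + 49.6×9.73 = 511.8 m²/day.
Total thickness b = 19.15 m, so K_eq = Σ(K_i·b_i)/b = 26.73 m/day.

26.7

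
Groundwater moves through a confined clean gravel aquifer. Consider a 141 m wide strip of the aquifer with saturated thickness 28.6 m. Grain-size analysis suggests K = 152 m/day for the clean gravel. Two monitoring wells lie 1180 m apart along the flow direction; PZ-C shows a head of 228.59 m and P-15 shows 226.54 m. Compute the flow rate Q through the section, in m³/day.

Cross-sectional area A = 141 × 28.6 = 4033 m².
Hydraulic gradient i = (228.59 − 226.54) / 1180 = 2.05 / 1180 = 0.001737.
Darcy's law: Q = K · A · i = 152.0 × 4033 × 0.001737 = 1065 m³/day.

1060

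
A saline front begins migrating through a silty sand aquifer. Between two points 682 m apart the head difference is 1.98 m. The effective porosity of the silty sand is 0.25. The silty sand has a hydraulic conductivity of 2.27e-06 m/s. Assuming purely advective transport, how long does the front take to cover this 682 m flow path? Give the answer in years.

Convert K: 2.27e-06 m/s × 86400 = 0.1961 m/day.
Hydraulic gradient i = Δh / L = 1.98 / 682 = 0.002903.
Darcy flux q = K · i = 0.1961 × 0.002903 = 0.0005694 m/day.
Seepage velocity v = q / n_e = 0.0005694 / 0.25 = 0.002278 m/day.
Travel time t = L / v = 682 / 0.002278 = 2.994e+05 days = 819.8 years.

820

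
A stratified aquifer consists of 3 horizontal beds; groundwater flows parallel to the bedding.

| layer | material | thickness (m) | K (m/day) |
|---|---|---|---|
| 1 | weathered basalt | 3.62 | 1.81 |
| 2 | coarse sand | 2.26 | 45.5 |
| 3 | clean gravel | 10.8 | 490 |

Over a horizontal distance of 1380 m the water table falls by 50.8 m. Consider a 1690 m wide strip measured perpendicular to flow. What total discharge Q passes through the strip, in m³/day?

336000

Flow is parallel to layering, so each bed carries its own Darcy discharge and the transmissivities add.
Σ(K_i·b_i) = 1.81×3.62 + 45.5×2.26 + 490×10.8 = 5401 m²/day.
Hydraulic gradient i = Δh / L = 50.8 / 1380 = 0.03681.
Q = Σ(K_i·b_i) · W · i = 5401 × 1690 × 0.03681 = 3.360e+05 m³/day.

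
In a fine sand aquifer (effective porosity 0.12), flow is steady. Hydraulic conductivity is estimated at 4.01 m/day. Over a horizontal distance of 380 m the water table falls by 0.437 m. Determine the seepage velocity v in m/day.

0.0384

Hydraulic gradient i = Δh / L = 0.437 / 380 = 0.001150.
Darcy flux q = K · i = 4.010 × 0.001150 = 0.004611 m/day.
Seepage velocity v = q / n_e = 0.004611 / 0.12 = 0.03843 m/day.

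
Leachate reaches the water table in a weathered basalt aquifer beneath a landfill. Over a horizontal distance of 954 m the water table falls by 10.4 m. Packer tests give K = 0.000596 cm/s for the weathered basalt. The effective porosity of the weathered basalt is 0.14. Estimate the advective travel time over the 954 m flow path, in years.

65.1

Convert K: 0.000596 cm/s × 864 = 0.5149 m/day.
Hydraulic gradient i = Δh / L = 10.4 / 954 = 0.01090.
Darcy flux q = K · i = 0.5149 × 0.01090 = 0.005614 m/day.
Seepage velocity v = q / n_e = 0.005614 / 0.14 = 0.04010 m/day.
Travel time t = L / v = 954 / 0.04010 = 23792 days = 65.14 years.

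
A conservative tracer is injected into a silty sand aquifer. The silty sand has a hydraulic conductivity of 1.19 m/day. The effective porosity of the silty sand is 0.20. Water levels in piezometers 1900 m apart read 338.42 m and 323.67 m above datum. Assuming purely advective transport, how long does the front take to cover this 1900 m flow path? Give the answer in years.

Hydraulic gradient i = (338.42 − 323.67) / 1900 = 14.75 / 1900 = 0.007763.
Darcy flux q = K · i = 1.190 × 0.007763 = 0.009238 m/day.
Seepage velocity v = q / n_e = 0.009238 / 0.20 = 0.04619 m/day.
Travel time t = L / v = 1900 / 0.04619 = 41134 days = 112.6 years.

113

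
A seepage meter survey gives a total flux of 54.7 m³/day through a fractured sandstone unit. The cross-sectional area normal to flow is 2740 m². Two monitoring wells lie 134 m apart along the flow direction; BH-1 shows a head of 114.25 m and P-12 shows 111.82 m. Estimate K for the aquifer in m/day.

1.10

Hydraulic gradient i = (114.25 − 111.82) / 134 = 2.43 / 134 = 0.01813.
From Q = K·A·i, K = Q / (A·i) = 54.7 / (2740 × 0.01813) = 1.101 m/day.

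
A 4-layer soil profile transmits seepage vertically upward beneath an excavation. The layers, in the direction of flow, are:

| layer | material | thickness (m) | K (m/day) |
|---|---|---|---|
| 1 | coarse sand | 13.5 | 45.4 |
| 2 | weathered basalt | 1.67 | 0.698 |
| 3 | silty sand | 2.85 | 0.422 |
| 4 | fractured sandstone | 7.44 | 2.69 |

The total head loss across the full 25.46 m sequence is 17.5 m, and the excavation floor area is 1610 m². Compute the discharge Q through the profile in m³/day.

Flow is perpendicular to layering, so the layers act in series and the equivalent K is the thickness-weighted harmonic mean.
Total thickness L = 13.5 + 1.67 + 2.85 + 7.44 = 25.46 m.
Σ(b_i/K_i) = 13.5/45.4 + 1.67/0.698 + 2.85/0.422 + 7.44/2.69 = 12.21 d.
K_eq = L / Σ(b_i/K_i) = 25.46 / 12.21 = 2.085 m/day.
Q = K_eq · A · (Δh/L) = 2.085 × 1610 × (17.5/25.46) = 2308 m³/day.

2310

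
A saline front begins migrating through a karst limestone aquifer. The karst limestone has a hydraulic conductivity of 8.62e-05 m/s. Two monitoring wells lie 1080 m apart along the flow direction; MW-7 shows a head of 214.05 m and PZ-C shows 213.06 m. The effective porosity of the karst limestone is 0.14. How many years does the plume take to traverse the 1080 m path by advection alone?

60.6

Convert K: 8.62e-05 m/s × 86400 = 7.448 m/day.
Hydraulic gradient i = (214.05 − 213.06) / 1080 = 0.99 / 1080 = 0.0009167.
Darcy flux q = K · i = 7.448 × 0.0009167 = 0.006827 m/day.
Seepage velocity v = q / n_e = 0.006827 / 0.14 = 0.04876 m/day.
Travel time t = L / v = 1080 / 0.04876 = 22147 days = 60.64 years.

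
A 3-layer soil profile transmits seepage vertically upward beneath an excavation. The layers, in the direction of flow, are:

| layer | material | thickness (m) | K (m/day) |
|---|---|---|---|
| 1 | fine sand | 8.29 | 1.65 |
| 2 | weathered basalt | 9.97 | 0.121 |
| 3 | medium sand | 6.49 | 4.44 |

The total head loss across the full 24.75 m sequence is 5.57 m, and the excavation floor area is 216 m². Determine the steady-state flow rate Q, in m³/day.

Flow is perpendicular to layering, so the layers act in series and the equivalent K is the thickness-weighted harmonic mean.
Total thickness L = 8.29 + 9.97 + 6.49 = 24.75 m.
Σ(b_i/K_i) = 8.29/1.65 + 9.97/0.121 + 6.49/4.44 = 88.88 d.
K_eq = L / Σ(b_i/K_i) = 24.75 / 88.88 = 0.2785 m/day.
Q = K_eq · A · (Δh/L) = 0.2785 × 216 × (5.57/24.75) = 13.54 m³/day.

13.5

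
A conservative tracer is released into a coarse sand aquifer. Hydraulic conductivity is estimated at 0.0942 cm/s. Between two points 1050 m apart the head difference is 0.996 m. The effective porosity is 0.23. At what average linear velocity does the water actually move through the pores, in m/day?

Convert K: 0.0942 cm/s × 864 = 81.39 m/day.
Hydraulic gradient i = Δh / L = 0.996 / 1050 = 0.0009486.
Darcy flux q = K · i = 81.39 × 0.0009486 = 0.07720 m/day.
Seepage velocity v = q / n_e = 0.07720 / 0.23 = 0.3357 m/day.

0.336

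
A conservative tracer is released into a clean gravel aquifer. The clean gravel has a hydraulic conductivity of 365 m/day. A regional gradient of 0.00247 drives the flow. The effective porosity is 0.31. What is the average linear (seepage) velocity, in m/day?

Hydraulic gradient i = 0.00247.
Darcy flux q = K · i = 365.0 × 0.002470 = 0.9015 m/day.
Seepage velocity v = q / n_e = 0.9015 / 0.31 = 2.908 m/day.

2.91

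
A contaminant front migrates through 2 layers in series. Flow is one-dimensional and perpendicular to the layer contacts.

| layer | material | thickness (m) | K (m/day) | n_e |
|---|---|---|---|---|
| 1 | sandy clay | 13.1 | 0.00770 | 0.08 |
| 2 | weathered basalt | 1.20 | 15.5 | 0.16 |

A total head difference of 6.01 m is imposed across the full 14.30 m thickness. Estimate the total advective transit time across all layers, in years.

0.961

With flow normal to the layers, continuity requires the same specific discharge q through every layer.
Σ(b_i/K_i) = 13.1/0.00770 + 1.20/15.5 = 1701 d.
q = Δh / Σ(b_i/K_i) = 6.01 / 1701 = 0.003532 m/day.
In each layer the seepage velocity is v_i = q/n_i, so the layer transit time is t_i = b_i·n_i / q:
  layer 1 (sandy clay): t_1 = 13.1 × 0.08 / 0.003532 = 296.7 d
  layer 2 (weathered basalt): t_2 = 1.20 × 0.16 / 0.003532 = 54.35 d
Total t = Σ t_i = 351.0 days = 0.9611 years.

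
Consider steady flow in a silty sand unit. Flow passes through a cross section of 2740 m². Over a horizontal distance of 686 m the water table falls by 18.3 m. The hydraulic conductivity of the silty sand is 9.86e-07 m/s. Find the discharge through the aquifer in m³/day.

6.23

Convert K: 9.86e-07 m/s × 86400 = 0.08519 m/day.
Hydraulic gradient i = Δh / L = 18.3 / 686 = 0.02668.
Darcy's law: Q = K · A · i = 0.08519 × 2740 × 0.02668 = 6.227 m³/day.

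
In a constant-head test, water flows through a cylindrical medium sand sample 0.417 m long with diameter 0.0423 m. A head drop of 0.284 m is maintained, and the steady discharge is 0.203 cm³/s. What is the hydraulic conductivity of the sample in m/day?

Cross-sectional area A = π·(d/2)² = π × (0.0423/2)² = 0.001405 m².
Convert discharge: 0.203 cm³/s = 2.030e-07 m³/s.
Darcy's law rearranged: K = Q·L / (A·Δh) = 2.030e-07 × 0.417 / (0.001405 × 0.284) = 0.0002121 m/s = 18.33 m/day.

18.3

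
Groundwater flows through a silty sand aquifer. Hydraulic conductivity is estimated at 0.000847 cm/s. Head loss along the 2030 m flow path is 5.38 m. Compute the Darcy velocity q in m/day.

0.00194

Convert K: 0.000847 cm/s × 864 = 0.7318 m/day.
Hydraulic gradient i = Δh / L = 5.38 / 2030 = 0.002650.
Specific discharge q = K · i = 0.7318 × 0.002650 = 0.001939 m/day.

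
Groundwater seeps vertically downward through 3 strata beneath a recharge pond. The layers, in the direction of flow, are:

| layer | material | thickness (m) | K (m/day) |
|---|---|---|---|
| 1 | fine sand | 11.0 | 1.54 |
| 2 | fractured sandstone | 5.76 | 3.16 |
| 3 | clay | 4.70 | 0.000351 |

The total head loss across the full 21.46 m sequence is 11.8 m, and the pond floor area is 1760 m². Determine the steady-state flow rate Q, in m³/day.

Flow is perpendicular to layering, so the layers act in series and the equivalent K is the thickness-weighted harmonic mean.
Total thickness L = 11.0 + 5.76 + 4.70 = 21.46 m.
Σ(b_i/K_i) = 11.0/1.54 + 5.76/3.16 + 4.70/0.000351 = 13399 d.
K_eq = L / Σ(b_i/K_i) = 21.46 / 13399 = 0.001602 m/day.
Q = K_eq · A · (Δh/L) = 0.001602 × 1760 × (11.8/21.46) = 1.550 m³/day.

1.55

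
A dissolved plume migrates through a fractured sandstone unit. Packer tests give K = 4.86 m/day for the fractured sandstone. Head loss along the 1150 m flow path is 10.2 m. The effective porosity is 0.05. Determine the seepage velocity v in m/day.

Hydraulic gradient i = Δh / L = 10.2 / 1150 = 0.008870.
Darcy flux q = K · i = 4.860 × 0.008870 = 0.04311 m/day.
Seepage velocity v = q / n_e = 0.04311 / 0.05 = 0.8621 m/day.

0.862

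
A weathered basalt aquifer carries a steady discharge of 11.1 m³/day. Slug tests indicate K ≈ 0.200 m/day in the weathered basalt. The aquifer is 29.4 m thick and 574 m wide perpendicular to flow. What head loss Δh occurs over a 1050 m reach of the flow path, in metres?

Cross-sectional area A = 574 × 29.4 = 16876 m².
From Q = K·A·i, i = Q / (K·A) = 11.1 / (0.2000 × 16876) = 0.003289.
Head loss Δh = i · L = 0.003289 × 1050 = 3.453 m.

3.45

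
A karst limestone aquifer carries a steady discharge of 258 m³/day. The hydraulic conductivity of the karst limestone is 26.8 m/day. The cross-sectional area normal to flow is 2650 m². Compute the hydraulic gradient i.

0.00363

From Q = K·A·i, i = Q / (K·A) = 258 / (26.80 × 2650) = 0.003633.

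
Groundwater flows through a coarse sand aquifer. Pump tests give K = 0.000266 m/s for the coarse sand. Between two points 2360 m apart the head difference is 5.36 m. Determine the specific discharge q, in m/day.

Convert K: 0.000266 m/s × 86400 = 22.98 m/day.
Hydraulic gradient i = Δh / L = 5.36 / 2360 = 0.002271.
Specific discharge q = K · i = 22.98 × 0.002271 = 0.05220 m/day.

0.0522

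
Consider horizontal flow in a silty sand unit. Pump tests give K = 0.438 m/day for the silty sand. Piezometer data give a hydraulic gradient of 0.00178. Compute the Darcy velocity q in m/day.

Hydraulic gradient i = 0.00178.
Specific discharge q = K · i = 0.4380 × 0.001780 = 0.0007796 m/day.

0.000780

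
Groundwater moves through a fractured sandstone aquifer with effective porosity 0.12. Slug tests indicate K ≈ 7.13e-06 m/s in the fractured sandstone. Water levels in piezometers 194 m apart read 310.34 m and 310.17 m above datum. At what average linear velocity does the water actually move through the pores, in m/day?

Convert K: 7.13e-06 m/s × 86400 = 0.6160 m/day.
Hydraulic gradient i = (310.34 − 310.17) / 194 = 0.17 / 194 = 0.0008763.
Darcy flux q = K · i = 0.6160 × 0.0008763 = 0.0005398 m/day.
Seepage velocity v = q / n_e = 0.0005398 / 0.12 = 0.004499 m/day.

0.00450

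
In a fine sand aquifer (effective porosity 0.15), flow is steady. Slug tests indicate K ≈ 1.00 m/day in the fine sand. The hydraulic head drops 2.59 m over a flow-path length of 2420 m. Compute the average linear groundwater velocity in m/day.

Hydraulic gradient i = Δh / L = 2.59 / 2420 = 0.001070.
Darcy flux q = K · i = 1.000 × 0.001070 = 0.001070 m/day.
Seepage velocity v = q / n_e = 0.001070 / 0.15 = 0.007135 m/day.

0.00713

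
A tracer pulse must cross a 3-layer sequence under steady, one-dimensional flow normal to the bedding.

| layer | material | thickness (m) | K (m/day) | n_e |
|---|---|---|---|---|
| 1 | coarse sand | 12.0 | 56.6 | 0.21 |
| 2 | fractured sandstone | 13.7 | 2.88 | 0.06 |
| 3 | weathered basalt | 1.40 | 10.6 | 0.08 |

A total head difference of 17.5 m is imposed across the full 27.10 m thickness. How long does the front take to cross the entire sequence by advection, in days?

With flow normal to the layers, continuity requires the same specific discharge q through every layer.
Σ(b_i/K_i) = 12.0/56.6 + 13.7/2.88 + 1.40/10.6 = 5.101 d.
q = Δh / Σ(b_i/K_i) = 17.5 / 5.101 = 3.431 m/day.
In each layer the seepage velocity is v_i = q/n_i, so the layer transit time is t_i = b_i·n_i / q:
  layer 1 (coarse sand): t_1 = 12.0 × 0.21 / 3.431 = 0.7345 d
  layer 2 (fractured sandstone): t_2 = 13.7 × 0.06 / 3.431 = 0.2396 d
  layer 3 (weathered basalt): t_3 = 1.40 × 0.08 / 3.431 = 0.03265 d
Total t = Σ t_i = 1.007 days.

1.01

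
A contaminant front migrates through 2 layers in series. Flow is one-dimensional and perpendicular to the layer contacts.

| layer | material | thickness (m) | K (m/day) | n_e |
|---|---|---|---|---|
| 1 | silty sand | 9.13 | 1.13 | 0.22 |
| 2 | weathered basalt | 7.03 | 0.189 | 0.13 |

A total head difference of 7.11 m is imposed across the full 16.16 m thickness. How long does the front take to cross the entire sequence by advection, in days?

18.6

With flow normal to the layers, continuity requires the same specific discharge q through every layer.
Σ(b_i/K_i) = 9.13/1.13 + 7.03/0.189 = 45.28 d.
q = Δh / Σ(b_i/K_i) = 7.11 / 45.28 = 0.1570 m/day.
In each layer the seepage velocity is v_i = q/n_i, so the layer transit time is t_i = b_i·n_i / q:
  layer 1 (silty sand): t_1 = 9.13 × 0.22 / 0.1570 = 12.79 d
  layer 2 (weathered basalt): t_2 = 7.03 × 0.13 / 0.1570 = 5.820 d
Total t = Σ t_i = 18.61 days.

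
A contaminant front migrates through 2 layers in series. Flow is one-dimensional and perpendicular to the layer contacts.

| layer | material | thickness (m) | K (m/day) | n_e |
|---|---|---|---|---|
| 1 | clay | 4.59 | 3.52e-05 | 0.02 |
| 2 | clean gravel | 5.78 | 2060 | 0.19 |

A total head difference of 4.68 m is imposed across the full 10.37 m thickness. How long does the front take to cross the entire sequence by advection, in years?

With flow normal to the layers, continuity requires the same specific discharge q through every layer.
Σ(b_i/K_i) = 4.59/3.52e-05 + 5.78/2060 = 1.304e+05 d.
q = Δh / Σ(b_i/K_i) = 4.68 / 1.304e+05 = 3.589e-05 m/day.
In each layer the seepage velocity is v_i = q/n_i, so the layer transit time is t_i = b_i·n_i / q:
  layer 1 (clay): t_1 = 4.59 × 0.02 / 3.589e-05 = 2558 d
  layer 2 (clean gravel): t_2 = 5.78 × 0.19 / 3.589e-05 = 30599 d
Total t = Σ t_i = 33157 days = 90.78 years.

90.8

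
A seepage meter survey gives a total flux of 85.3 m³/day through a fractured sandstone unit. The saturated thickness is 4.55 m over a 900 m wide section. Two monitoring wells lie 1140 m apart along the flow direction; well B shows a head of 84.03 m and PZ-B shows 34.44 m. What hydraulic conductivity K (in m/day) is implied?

Cross-sectional area A = 900 × 4.55 = 4095 m².
Hydraulic gradient i = (84.03 − 34.44) / 1140 = 49.59 / 1140 = 0.04350.
From Q = K·A·i, K = Q / (A·i) = 85.3 / (4095 × 0.04350) = 0.4789 m/day.

0.479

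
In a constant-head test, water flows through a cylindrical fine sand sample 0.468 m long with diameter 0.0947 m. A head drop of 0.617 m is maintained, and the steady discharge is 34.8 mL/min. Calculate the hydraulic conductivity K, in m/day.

Cross-sectional area A = π·(d/2)² = π × (0.0947/2)² = 0.007044 m².
Convert discharge: 34.8 mL/min = 5.800e-07 m³/s.
Darcy's law rearranged: K = Q·L / (A·Δh) = 5.800e-07 × 0.468 / (0.007044 × 0.617) = 6.246e-05 m/s = 5.397 m/day.

5.40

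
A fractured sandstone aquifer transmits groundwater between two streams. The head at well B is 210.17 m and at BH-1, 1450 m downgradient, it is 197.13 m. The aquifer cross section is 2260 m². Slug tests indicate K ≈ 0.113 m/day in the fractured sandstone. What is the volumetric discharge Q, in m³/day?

2.30

Hydraulic gradient i = (210.17 − 197.13) / 1450 = 13.04 / 1450 = 0.008993.
Darcy's law: Q = K · A · i = 0.1130 × 2260 × 0.008993 = 2.297 m³/day.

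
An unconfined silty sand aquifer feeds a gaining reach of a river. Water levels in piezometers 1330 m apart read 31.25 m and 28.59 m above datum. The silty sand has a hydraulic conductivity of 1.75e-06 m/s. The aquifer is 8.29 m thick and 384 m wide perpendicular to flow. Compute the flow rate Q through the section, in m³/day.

Convert K: 1.75e-06 m/s × 86400 = 0.1512 m/day.
Cross-sectional area A = 384 × 8.29 = 3183 m².
Hydraulic gradient i = (31.25 − 28.59) / 1330 = 2.66 / 1330 = 0.002000.
Darcy's law: Q = K · A · i = 0.1512 × 3183 × 0.002000 = 0.9626 m³/day.

0.963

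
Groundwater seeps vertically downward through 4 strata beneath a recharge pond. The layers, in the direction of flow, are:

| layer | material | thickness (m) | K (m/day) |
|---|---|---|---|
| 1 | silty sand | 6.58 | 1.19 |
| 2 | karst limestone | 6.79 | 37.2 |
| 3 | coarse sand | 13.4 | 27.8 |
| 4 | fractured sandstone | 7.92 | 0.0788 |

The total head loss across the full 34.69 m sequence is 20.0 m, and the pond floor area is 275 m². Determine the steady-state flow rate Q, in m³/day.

51.5

Flow is perpendicular to layering, so the layers act in series and the equivalent K is the thickness-weighted harmonic mean.
Total thickness L = 6.58 + 6.79 + 13.4 + 7.92 = 34.69 m.
Σ(b_i/K_i) = 6.58/1.19 + 6.79/37.2 + 13.4/27.8 + 7.92/0.0788 = 106.7 d.
K_eq = L / Σ(b_i/K_i) = 34.69 / 106.7 = 0.3251 m/day.
Q = K_eq · A · (Δh/L) = 0.3251 × 275 × (20.0/34.69) = 51.55 m³/day.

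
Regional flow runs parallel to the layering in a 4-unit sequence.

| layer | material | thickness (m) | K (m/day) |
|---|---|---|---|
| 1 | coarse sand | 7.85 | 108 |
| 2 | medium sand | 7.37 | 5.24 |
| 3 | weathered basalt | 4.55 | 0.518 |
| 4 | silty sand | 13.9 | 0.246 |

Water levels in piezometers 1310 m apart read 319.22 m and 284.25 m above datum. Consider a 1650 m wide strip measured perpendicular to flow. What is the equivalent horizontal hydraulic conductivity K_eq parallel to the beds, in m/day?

26.5

Flow is parallel to layering, so each bed carries its own Darcy discharge and the transmissivities add.
Σ(K_i·b_i) = 108×7.85 + 5.24×7.37 + 0.518×4.55 + 0.246×13.9 = 892.2 m²/day.
Total thickness b = 33.67 m, so K_eq = Σ(K_i·b_i)/b = 26.50 m/day.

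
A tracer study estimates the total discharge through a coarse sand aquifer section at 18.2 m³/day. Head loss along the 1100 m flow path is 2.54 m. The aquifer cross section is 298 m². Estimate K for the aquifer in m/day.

Hydraulic gradient i = Δh / L = 2.54 / 1100 = 0.002309.
From Q = K·A·i, K = Q / (A·i) = 18.2 / (298.0 × 0.002309) = 26.45 m/day.

26.4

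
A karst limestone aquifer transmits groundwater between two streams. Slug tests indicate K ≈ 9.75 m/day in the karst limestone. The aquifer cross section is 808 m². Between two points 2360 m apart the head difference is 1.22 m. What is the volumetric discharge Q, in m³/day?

Hydraulic gradient i = Δh / L = 1.22 / 2360 = 0.0005169.
Darcy's law: Q = K · A · i = 9.750 × 808.0 × 0.0005169 = 4.073 m³/day.

4.07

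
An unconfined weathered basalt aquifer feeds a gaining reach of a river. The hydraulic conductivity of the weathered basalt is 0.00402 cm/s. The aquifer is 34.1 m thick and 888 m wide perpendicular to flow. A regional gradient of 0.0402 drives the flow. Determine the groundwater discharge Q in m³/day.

Convert K: 0.00402 cm/s × 864 = 3.473 m/day.
Cross-sectional area A = 888 × 34.1 = 30281 m².
Hydraulic gradient i = 0.0402.
Darcy's law: Q = K · A · i = 3.473 × 30281 × 0.04020 = 4228 m³/day.

4230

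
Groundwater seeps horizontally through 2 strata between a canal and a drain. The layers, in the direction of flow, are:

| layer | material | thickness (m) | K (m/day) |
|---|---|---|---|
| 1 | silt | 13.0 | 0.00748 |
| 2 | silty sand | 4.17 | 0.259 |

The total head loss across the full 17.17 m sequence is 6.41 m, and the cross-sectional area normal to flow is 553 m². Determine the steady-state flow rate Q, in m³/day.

2.02

Flow is perpendicular to layering, so the layers act in series and the equivalent K is the thickness-weighted harmonic mean.
Total thickness L = 13.0 + 4.17 = 17.17 m.
Σ(b_i/K_i) = 13.0/0.00748 + 4.17/0.259 = 1754 d.
K_eq = L / Σ(b_i/K_i) = 17.17 / 1754 = 0.009789 m/day.
Q = K_eq · A · (Δh/L) = 0.009789 × 553 × (6.41/17.17) = 2.021 m³/day.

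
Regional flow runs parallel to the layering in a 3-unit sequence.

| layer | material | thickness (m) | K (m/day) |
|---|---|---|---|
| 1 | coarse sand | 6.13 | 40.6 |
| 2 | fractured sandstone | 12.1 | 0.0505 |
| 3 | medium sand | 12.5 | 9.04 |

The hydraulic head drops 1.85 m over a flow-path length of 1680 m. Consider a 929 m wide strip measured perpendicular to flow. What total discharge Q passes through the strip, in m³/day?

Flow is parallel to layering, so each bed carries its own Darcy discharge and the transmissivities add.
Σ(K_i·b_i) = 40.6×6.13 + 0.0505×12.1 + 9.04×12.5 = 362.5 m²/day.
Hydraulic gradient i = Δh / L = 1.85 / 1680 = 0.001101.
Q = Σ(K_i·b_i) · W · i = 362.5 × 929 × 0.001101 = 370.8 m³/day.

371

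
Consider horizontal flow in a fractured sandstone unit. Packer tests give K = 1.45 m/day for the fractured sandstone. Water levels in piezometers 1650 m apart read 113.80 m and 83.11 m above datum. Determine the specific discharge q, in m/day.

0.0270

Hydraulic gradient i = (113.80 − 83.11) / 1650 = 30.69 / 1650 = 0.01860.
Specific discharge q = K · i = 1.450 × 0.01860 = 0.02697 m/day.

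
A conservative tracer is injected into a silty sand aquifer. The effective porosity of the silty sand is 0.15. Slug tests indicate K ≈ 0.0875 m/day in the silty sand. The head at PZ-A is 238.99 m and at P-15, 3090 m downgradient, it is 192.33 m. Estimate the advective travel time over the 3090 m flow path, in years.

960

Hydraulic gradient i = (238.99 − 192.33) / 3090 = 46.66 / 3090 = 0.01510.
Darcy flux q = K · i = 0.08750 × 0.01510 = 0.001321 m/day.
Seepage velocity v = q / n_e = 0.001321 / 0.15 = 0.008809 m/day.
Travel time t = L / v = 3090 / 0.008809 = 3.508e+05 days = 960.4 years.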